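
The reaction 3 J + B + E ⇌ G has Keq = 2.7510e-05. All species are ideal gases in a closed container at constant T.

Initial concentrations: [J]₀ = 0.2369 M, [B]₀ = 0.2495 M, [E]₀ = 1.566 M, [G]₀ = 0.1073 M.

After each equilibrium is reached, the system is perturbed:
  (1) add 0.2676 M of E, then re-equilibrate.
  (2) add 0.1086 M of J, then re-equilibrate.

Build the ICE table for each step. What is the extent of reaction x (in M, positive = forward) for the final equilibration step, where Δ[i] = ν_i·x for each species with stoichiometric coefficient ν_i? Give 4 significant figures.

Q₀ = 20.66 vs Keq = 2.7510e-05 ⇒ Q>K, reverse
Step 1:
                  J         B         E         G
  Initial    0.2369    0.2495     1.566    0.1073
  Change     0.3219    0.1073    0.1073   -0.1073
  Equil      0.5588    0.3568     1.673 2.8657e-06
  solve Keq expr → x = -0.1073; check Q = 2.7510e-05
Then add 0.2676 M of E.
Step 2:
                  J         B         E         G
  Initial    0.5588    0.3568     1.941 2.8657e-06
  Change  -1.3748e-06 -4.5827e-07 -4.5827e-07 4.5827e-07
  Equil      0.5588    0.3568     1.941 3.3240e-06
  solve Keq expr → x = 4.5827e-07; check Q = 2.7510e-05
Then add 0.1086 M of J.
Step 3:
                  J         B         E         G
  Initial    0.6674    0.3568     1.941 3.3240e-06
  Change  -7.0166e-06 -2.3389e-06 -2.3389e-06 2.3389e-06
  Equil      0.6674    0.3568     1.941 5.6629e-06
  solve Keq expr → x = 2.3389e-06; check Q = 2.7510e-05

x = 2.3389e-06 M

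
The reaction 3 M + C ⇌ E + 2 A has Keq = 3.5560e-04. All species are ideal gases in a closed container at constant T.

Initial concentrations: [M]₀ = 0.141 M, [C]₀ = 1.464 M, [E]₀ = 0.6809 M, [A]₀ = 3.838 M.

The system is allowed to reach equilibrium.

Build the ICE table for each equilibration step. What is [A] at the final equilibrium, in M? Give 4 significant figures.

[A]_eq = 2.479 M

Q₀ = 2444 vs Keq = 3.5560e-04 ⇒ Q>K, reverse
Step 1:
                  M         C         E         A
  I           0.141     1.464    0.6809     3.838
  C           2.039    0.6796   -0.6796    -1.359
  E            2.18     2.144  0.001285     2.479
  solve Keq expr → x = -0.6796; check Q = 3.5560e-04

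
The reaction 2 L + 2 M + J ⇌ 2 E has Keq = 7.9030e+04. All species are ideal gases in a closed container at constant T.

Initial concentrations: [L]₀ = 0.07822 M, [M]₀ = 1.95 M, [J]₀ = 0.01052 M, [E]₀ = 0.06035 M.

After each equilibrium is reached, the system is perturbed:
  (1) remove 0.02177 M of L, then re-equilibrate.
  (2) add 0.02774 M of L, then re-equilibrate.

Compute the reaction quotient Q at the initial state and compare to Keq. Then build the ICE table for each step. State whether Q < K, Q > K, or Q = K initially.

Q₀ = 14.88 vs Keq = 7.9030e+04 ⇒ Q<K, forward
Step 1:
                  L         M         J         E
  I         0.07822      1.95   0.01052   0.06035
  C        -0.02103  -0.02103  -0.01051   0.02103
  E         0.05719     1.929 6.8842e-06   0.08138
  solve Keq expr → x = 0.01051; check Q = 7.9030e+04
Then remove 0.02177 M of L.
Step 2:
                  L         M         J         E
  I         0.03542     1.929 6.8842e-06   0.08138
  C       2.2058e-05 2.2058e-05 1.1029e-05 -2.2058e-05
  E         0.03545     1.929 1.7913e-05   0.08135
  solve Keq expr → x = -1.1029e-05; check Q = 7.9030e+04
Then add 0.02774 M of L.
Step 3:
                  L         M         J         E
  I         0.06319     1.929 1.7913e-05   0.08135
  C       -2.4536e-05 -2.4536e-05 -1.2268e-05 2.4536e-05
  E         0.06316     1.929 5.6452e-06   0.08138
  solve Keq expr → x = 1.2268e-05; check Q = 7.9030e+04

Q₀ = 14.88; Q < K (proceeds forward)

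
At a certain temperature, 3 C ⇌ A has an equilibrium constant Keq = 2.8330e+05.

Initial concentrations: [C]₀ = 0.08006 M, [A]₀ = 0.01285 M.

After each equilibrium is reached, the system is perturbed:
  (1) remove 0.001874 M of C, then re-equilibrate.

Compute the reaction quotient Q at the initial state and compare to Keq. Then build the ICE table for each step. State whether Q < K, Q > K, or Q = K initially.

Q₀ = 25.04 vs Keq = 2.8330e+05 ⇒ Q<K, forward
Step 1:
                   C          A
  I          0.08006    0.01285
  C         -0.07495    0.02498
  E         0.005111    0.03783
  solve Keq expr → x = 0.02498; check Q = 2.8330e+05
Then remove 0.001874 M of C.
Step 2:
                   C          A
  I         0.003237    0.03783
  C         0.001846 -6.1538e-04
  E         0.005084    0.03722
  solve Keq expr → x = -6.1538e-04; check Q = 2.8330e+05

Q₀ = 25.04; Q < K (proceeds forward)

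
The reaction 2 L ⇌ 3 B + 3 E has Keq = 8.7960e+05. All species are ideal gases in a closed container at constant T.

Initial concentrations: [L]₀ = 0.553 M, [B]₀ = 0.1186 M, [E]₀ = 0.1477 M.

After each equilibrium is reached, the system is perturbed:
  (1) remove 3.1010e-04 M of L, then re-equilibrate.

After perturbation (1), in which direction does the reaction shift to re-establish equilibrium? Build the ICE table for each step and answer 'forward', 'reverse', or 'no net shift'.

Q₀ = 1.7577e-05 vs Keq = 8.7960e+05 ⇒ Q<K, forward
Step 1:
                    L           B           E
  init          0.553      0.1186      0.1477
  Δ           -0.5521      0.8281      0.8281
  eq       9.4665e-04      0.9467      0.9758
  solve Keq expr → x = 0.276; check Q = 8.7960e+05
Then remove 3.1010e-04 M of L.
Step 2:
                    L           B           E
  init     6.3655e-04      0.9467      0.9758
  Δ        3.0873e-04 -4.6310e-04 -4.6310e-04
  eq       9.4528e-04      0.9462      0.9753
  solve Keq expr → x = -1.5437e-04; check Q = 8.7960e+05

Direction: reverse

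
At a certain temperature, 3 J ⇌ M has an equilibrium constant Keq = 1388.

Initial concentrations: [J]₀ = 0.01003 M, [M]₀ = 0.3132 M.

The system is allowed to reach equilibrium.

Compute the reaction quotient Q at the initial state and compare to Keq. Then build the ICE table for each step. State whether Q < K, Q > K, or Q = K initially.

Q₀ = 3.1040e+05; Q > K (proceeds reverse)

Q₀ = 3.1040e+05 vs Keq = 1388 ⇒ Q>K, reverse
Step 1:
                    J           M
  init        0.01003      0.3132
  Δ           0.04976    -0.01659
  eq          0.05979      0.2966
  solve Keq expr → x = -0.01659; check Q = 1388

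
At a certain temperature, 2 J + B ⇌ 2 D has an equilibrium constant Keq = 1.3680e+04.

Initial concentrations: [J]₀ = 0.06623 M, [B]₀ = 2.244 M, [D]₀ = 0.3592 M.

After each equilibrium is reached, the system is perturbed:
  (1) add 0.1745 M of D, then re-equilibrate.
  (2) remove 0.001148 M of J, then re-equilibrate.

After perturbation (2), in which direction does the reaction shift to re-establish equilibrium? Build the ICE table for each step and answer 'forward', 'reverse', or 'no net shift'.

Q₀ = 13.11 vs Keq = 1.3680e+04 ⇒ Q<K, forward
Step 1:
                  J         B         D
  Initial   0.06623     2.244    0.3592
  Change    -0.0638   -0.0319    0.0638
  Equil    0.002432     2.212     0.423
  solve Keq expr → x = 0.0319; check Q = 1.3680e+04
Then add 0.1745 M of D.
Step 2:
                  J         B         D
  Initial  0.002432     2.212    0.5975
  Change  9.9700e-04 4.9850e-04 -9.9700e-04
  Equil    0.003429     2.213    0.5965
  solve Keq expr → x = -4.9850e-04; check Q = 1.3680e+04
Then remove 0.001148 M of J.
Step 3:
                  J         B         D
  Initial  0.002281     2.213    0.5965
  Change   0.001141 5.7050e-04 -0.001141
  Equil    0.003422     2.213    0.5954
  solve Keq expr → x = -5.7050e-04; check Q = 1.3680e+04

Direction: reverse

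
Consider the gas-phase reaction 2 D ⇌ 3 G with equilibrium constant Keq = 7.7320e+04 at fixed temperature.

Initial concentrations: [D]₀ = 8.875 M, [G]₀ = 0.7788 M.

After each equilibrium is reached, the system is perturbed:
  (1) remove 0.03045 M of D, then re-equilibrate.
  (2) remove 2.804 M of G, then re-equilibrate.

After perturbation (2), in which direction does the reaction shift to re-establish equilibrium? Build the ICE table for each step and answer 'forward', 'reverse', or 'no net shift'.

Direction: forward

Q₀ = 0.005997 vs Keq = 7.7320e+04 ⇒ Q<K, forward
Step 1:
                    D           G
  I             8.875      0.7788
  C             -8.69       13.04
  E            0.1846       13.81
  solve Keq expr → x = 4.345; check Q = 7.7320e+04
Then remove 0.03045 M of D.
Step 2:
                    D           G
  I            0.1542       13.81
  C           0.02956    -0.04434
  E            0.1838       13.77
  solve Keq expr → x = -0.01478; check Q = 7.7320e+04
Then remove 2.804 M of G.
Step 3:
                    D           G
  I            0.1838       10.97
  C          -0.05178     0.07767
  E             0.132       11.04
  solve Keq expr → x = 0.02589; check Q = 7.7320e+04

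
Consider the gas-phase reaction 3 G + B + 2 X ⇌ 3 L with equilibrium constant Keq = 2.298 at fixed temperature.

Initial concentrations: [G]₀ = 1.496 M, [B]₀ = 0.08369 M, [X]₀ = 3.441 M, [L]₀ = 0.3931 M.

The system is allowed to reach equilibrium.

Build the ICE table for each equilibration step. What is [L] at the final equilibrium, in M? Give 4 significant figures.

Q₀ = 0.01831 vs Keq = 2.298 ⇒ Q<K, forward
Step 1:
                  G         B         X         L
  I           1.496   0.08369     3.441    0.3931
  C          -0.236  -0.07867   -0.1573     0.236
  E            1.26  0.005023     3.284    0.6291
  solve Keq expr → x = 0.07867; check Q = 2.298

[L]_eq = 0.6291 M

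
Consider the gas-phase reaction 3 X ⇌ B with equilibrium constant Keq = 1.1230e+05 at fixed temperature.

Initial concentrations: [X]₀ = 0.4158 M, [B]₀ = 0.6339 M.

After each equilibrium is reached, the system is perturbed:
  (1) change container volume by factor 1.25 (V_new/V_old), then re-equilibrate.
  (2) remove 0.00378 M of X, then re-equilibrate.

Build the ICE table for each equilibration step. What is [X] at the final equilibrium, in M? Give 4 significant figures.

Q₀ = 8.818 vs Keq = 1.1230e+05 ⇒ Q<K, forward
Step 1:
                    X           B
  init         0.4158      0.6339
  Δ           -0.3968      0.1323
  eq          0.01897      0.7662
  solve Keq expr → x = 0.1323; check Q = 1.1230e+05
Then change container volume by factor 1.25 (V_new/V_old).
Step 2:
                    X           B
  init        0.01517      0.6129
  Δ          0.002426 -8.0866e-04
  eq           0.0176      0.6121
  solve Keq expr → x = -8.0866e-04; check Q = 1.1230e+05
Then remove 0.00378 M of X.
Step 3:
                    X           B
  init        0.01382      0.6121
  Δ          0.003768   -0.001256
  eq          0.01759      0.6109
  solve Keq expr → x = -0.001256; check Q = 1.1230e+05

[X]_eq = 0.01759 M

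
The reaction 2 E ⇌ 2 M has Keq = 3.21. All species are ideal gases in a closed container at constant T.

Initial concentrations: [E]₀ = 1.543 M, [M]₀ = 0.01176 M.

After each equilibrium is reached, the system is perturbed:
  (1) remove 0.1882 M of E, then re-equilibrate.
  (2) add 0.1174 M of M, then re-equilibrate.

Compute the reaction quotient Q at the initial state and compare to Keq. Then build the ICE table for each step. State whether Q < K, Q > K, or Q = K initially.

Q₀ = 5.8088e-05; Q < K (proceeds forward)

Q₀ = 5.8088e-05 vs Keq = 3.21 ⇒ Q<K, forward
Step 1:
                  E         M
  init        1.543   0.01176
  Δ         -0.9861    0.9861
  eq         0.5569    0.9978
  solve Keq expr → x = 0.493; check Q = 3.21
Then remove 0.1882 M of E.
Step 2:
                  E         M
  init       0.3687    0.9978
  Δ          0.1208   -0.1208
  eq         0.4895     0.877
  solve Keq expr → x = -0.06039; check Q = 3.21
Then add 0.1174 M of M.
Step 3:
                  E         M
  init       0.4895    0.9944
  Δ         0.04205  -0.04205
  eq         0.5316    0.9524
  solve Keq expr → x = -0.02103; check Q = 3.21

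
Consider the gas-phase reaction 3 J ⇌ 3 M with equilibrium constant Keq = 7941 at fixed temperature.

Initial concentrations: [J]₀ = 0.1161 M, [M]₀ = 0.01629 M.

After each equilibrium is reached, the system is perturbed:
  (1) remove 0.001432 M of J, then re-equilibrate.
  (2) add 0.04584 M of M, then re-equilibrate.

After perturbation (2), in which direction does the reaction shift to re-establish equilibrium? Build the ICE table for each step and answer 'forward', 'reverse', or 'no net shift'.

Direction: reverse

Q₀ = 0.002762 vs Keq = 7941 ⇒ Q<K, forward
Step 1:
                  J         M
  I          0.1161   0.01629
  C         -0.1098    0.1098
  E        0.006319    0.1261
  solve Keq expr → x = 0.03659; check Q = 7941
Then remove 0.001432 M of J.
Step 2:
                  J         M
  I        0.004887    0.1261
  C        0.001364 -0.001364
  E        0.006251    0.1247
  solve Keq expr → x = -4.5455e-04; check Q = 7941
Then add 0.04584 M of M.
Step 3:
                  J         M
  I        0.006251    0.1705
  C        0.002188 -0.002188
  E        0.008439    0.1684
  solve Keq expr → x = -7.2933e-04; check Q = 7941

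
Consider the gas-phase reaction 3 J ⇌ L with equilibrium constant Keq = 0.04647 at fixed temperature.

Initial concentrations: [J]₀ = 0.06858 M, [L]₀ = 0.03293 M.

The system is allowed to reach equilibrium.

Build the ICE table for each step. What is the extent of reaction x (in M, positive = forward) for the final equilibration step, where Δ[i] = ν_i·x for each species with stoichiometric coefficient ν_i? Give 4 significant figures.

x = -0.03271 M

Q₀ = 102.1 vs Keq = 0.04647 ⇒ Q>K, reverse
Step 1:
                    J           L
  init        0.06858     0.03293
  Δ           0.09814    -0.03271
  eq           0.1667  2.1536e-04
  solve Keq expr → x = -0.03271; check Q = 0.04647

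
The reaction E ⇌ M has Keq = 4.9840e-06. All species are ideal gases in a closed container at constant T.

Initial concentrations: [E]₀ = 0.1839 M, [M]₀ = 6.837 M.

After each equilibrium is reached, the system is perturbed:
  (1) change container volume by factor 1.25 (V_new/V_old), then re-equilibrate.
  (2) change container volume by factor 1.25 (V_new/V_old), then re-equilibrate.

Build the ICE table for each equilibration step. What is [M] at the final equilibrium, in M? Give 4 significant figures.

[M]_eq = 2.2395e-05 M

Q₀ = 37.18 vs Keq = 4.9840e-06 ⇒ Q>K, reverse
Step 1:
                    E           M
  init         0.1839       6.837
  Δ             6.837      -6.837
  eq            7.021  3.4992e-05
  solve Keq expr → x = -6.837; check Q = 4.9840e-06
Then change container volume by factor 1.25 (V_new/V_old).
Step 2:
                    E           M
  init          5.617  2.7994e-05
  Δ                 0           0
  eq            5.617  2.7994e-05
  solve Keq expr → x = 0; check Q = 4.9840e-06
Then change container volume by factor 1.25 (V_new/V_old).
Step 3:
                    E           M
  init          4.493  2.2395e-05
  Δ                 0           0
  eq            4.493  2.2395e-05
  solve Keq expr → x = 0; check Q = 4.9840e-06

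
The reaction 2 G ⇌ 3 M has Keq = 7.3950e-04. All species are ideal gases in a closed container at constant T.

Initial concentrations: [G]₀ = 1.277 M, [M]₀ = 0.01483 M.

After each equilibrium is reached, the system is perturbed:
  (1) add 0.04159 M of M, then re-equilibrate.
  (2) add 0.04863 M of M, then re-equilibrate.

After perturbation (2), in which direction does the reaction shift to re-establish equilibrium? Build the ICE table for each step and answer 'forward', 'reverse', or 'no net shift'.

Q₀ = 2.0001e-06 vs Keq = 7.3950e-04 ⇒ Q<K, forward
Step 1:
                  G         M
  init        1.277   0.01483
  Δ        -0.05888   0.08831
  eq          1.218    0.1031
  solve Keq expr → x = 0.02944; check Q = 7.3950e-04
Then add 0.04159 M of M.
Step 2:
                  G         M
  init        1.218    0.1447
  Δ         0.02672  -0.04009
  eq          1.245    0.1046
  solve Keq expr → x = -0.01336; check Q = 7.3950e-04
Then add 0.04863 M of M.
Step 3:
                  G         M
  init        1.245    0.1533
  Δ         0.03126  -0.04689
  eq          1.276    0.1064
  solve Keq expr → x = -0.01563; check Q = 7.3950e-04

Direction: reverse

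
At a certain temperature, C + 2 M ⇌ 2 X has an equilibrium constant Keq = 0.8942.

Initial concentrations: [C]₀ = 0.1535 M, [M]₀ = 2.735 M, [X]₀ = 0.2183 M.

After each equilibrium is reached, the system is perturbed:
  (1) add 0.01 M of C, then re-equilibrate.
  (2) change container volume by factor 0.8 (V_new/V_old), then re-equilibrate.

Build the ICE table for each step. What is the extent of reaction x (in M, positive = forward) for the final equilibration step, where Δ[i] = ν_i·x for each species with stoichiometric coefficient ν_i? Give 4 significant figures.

x = 0.007416 M

Q₀ = 0.0415 vs Keq = 0.8942 ⇒ Q<K, forward
Step 1:
                   C          M          X
  init        0.1535      2.735     0.2183
  Δ          -0.1169    -0.2339     0.2339
  eq         0.03655      2.501     0.4522
  solve Keq expr → x = 0.1169; check Q = 0.8942
Then add 0.01 M of C.
Step 2:
                   C          M          X
  init       0.04655      2.501     0.4522
  Δ        -0.007188   -0.01438    0.01438
  eq         0.03937      2.487     0.4666
  solve Keq expr → x = 0.007188; check Q = 0.8942
Then change container volume by factor 0.8 (V_new/V_old).
Step 3:
                   C          M          X
  init       0.04921      3.108     0.5832
  Δ        -0.007416   -0.01483    0.01483
  eq         0.04179      3.094      0.598
  solve Keq expr → x = 0.007416; check Q = 0.8942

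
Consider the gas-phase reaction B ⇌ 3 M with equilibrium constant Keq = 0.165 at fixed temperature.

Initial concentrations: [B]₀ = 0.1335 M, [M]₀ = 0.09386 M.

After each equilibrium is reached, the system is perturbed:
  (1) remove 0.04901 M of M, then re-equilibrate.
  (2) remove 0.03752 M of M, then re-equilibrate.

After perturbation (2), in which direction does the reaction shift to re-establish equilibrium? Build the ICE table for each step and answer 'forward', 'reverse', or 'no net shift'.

Q₀ = 0.006194 vs Keq = 0.165 ⇒ Q<K, forward
Step 1:
                   B          M
  I           0.1335    0.09386
  C         -0.04896     0.1469
  E          0.08454     0.2407
  solve Keq expr → x = 0.04896; check Q = 0.165
Then remove 0.04901 M of M.
Step 2:
                   B          M
  I          0.08454     0.1917
  C         -0.01226    0.03677
  E          0.07229     0.2285
  solve Keq expr → x = 0.01226; check Q = 0.165
Then remove 0.03752 M of M.
Step 3:
                   B          M
  I          0.07229      0.191
  C        -0.009148    0.02744
  E          0.06314     0.2184
  solve Keq expr → x = 0.009148; check Q = 0.165

Direction: forward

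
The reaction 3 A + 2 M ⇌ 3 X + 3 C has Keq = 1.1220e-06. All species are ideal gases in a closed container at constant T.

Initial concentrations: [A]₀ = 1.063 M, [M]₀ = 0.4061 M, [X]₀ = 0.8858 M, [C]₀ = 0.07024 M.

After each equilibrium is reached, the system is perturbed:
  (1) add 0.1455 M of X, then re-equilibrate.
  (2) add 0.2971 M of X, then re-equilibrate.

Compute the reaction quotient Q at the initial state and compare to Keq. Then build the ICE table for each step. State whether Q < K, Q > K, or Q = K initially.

Q₀ = 0.001216; Q > K (proceeds reverse)

Q₀ = 0.001216 vs Keq = 1.1220e-06 ⇒ Q>K, reverse
Step 1:
                   A          M          X          C
  Initial      1.063     0.4061     0.8858    0.07024
  Change     0.06194    0.04129   -0.06194   -0.06194
  Equil        1.125     0.4474     0.8239     0.0083
  solve Keq expr → x = -0.02065; check Q = 1.1220e-06
Then add 0.1455 M of X.
Step 2:
                   A          M          X          C
  Initial      1.125     0.4474     0.9694     0.0083
  Change    0.001221 8.1377e-04  -0.001221  -0.001221
  Equil        1.126     0.4482     0.9681   0.007079
  solve Keq expr → x = -4.0689e-04; check Q = 1.1220e-06
Then add 0.2971 M of X.
Step 3:
                   A          M          X          C
  Initial      1.126     0.4482      1.265   0.007079
  Change    0.001639   0.001092  -0.001639  -0.001639
  Equil        1.128     0.4493      1.264   0.005441
  solve Keq expr → x = -5.4619e-04; check Q = 1.1220e-06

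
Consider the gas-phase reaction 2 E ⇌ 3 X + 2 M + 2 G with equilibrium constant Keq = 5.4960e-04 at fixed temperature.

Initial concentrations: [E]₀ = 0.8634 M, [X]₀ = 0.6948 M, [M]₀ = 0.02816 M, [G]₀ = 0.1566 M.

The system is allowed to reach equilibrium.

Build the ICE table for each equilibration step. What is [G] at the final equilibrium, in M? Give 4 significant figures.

[G]_eq = 0.2352 M

Q₀ = 8.7499e-06 vs Keq = 5.4960e-04 ⇒ Q<K, forward
Step 1:
                    E           X           M           G
  I            0.8634      0.6948     0.02816      0.1566
  C          -0.07861      0.1179     0.07861     0.07861
  E            0.7848      0.8127      0.1068      0.2352
  solve Keq expr → x = 0.0393; check Q = 5.4960e-04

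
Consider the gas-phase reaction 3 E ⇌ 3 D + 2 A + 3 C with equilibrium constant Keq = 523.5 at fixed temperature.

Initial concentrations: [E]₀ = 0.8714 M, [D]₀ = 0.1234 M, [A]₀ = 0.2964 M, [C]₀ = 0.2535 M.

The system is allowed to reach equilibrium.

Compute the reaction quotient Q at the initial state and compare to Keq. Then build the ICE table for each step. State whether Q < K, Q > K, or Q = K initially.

Q₀ = 4.0643e-06 vs Keq = 523.5 ⇒ Q<K, forward
Step 1:
                  E         D         A         C
  Initial    0.8714    0.1234    0.2964    0.2535
  Change    -0.7722    0.7722    0.5148    0.7722
  Equil     0.09915    0.8956    0.8112     1.026
  solve Keq expr → x = 0.2574; check Q = 523.5

Q₀ = 4.0643e-06; Q < K (proceeds forward)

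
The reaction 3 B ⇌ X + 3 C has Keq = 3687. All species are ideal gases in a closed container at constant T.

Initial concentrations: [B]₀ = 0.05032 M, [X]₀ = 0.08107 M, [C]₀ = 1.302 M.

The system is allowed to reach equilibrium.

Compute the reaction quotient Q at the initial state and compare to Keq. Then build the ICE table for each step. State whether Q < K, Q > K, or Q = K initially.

Q₀ = 1404; Q < K (proceeds forward)

Q₀ = 1404 vs Keq = 3687 ⇒ Q<K, forward
Step 1:
                  B         X         C
  I         0.05032   0.08107     1.302
  C        -0.01285  0.004282   0.01285
  E         0.03747   0.08535     1.315
  solve Keq expr → x = 0.004282; check Q = 3687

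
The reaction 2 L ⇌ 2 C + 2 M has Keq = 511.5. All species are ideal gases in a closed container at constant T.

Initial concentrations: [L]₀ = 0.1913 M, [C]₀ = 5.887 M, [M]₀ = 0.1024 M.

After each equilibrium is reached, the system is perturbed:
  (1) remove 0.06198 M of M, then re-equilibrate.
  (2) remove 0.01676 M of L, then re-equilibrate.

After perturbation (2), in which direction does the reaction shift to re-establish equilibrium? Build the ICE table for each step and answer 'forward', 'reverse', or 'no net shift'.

Direction: reverse

Q₀ = 9.93 vs Keq = 511.5 ⇒ Q<K, forward
Step 1:
                    L           C           M
  I            0.1913       5.887      0.1024
  C           -0.1296      0.1296      0.1296
  E           0.06171       6.017       0.232
  solve Keq expr → x = 0.06479; check Q = 511.5
Then remove 0.06198 M of M.
Step 2:
                    L           C           M
  I           0.06171       6.017        0.17
  C          -0.01294     0.01294     0.01294
  E           0.04877        6.03      0.1829
  solve Keq expr → x = 0.006471; check Q = 511.5
Then remove 0.01676 M of L.
Step 3:
                    L           C           M
  I           0.03201        6.03      0.1829
  C           0.01315    -0.01315    -0.01315
  E           0.04517       6.016      0.1698
  solve Keq expr → x = -0.006577; check Q = 511.5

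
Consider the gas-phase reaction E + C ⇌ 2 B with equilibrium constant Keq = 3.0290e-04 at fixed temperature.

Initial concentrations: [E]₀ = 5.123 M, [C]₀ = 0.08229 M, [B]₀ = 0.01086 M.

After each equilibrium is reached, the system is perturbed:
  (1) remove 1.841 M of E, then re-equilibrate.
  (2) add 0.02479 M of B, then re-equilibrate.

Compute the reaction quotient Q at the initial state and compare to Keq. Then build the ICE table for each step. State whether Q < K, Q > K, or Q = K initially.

Q₀ = 2.7976e-04; Q < K (proceeds forward)

Q₀ = 2.7976e-04 vs Keq = 3.0290e-04 ⇒ Q<K, forward
Step 1:
                    E           C           B
  I             5.123     0.08229     0.01086
  C       -2.1267e-04 -2.1267e-04  4.2533e-04
  E             5.123     0.08208     0.01129
  solve Keq expr → x = 2.1267e-04; check Q = 3.0290e-04
Then remove 1.841 M of E.
Step 2:
                    E           C           B
  I             3.282     0.08208     0.01129
  C          0.001096    0.001096   -0.002191
  E             3.283     0.08317    0.009094
  solve Keq expr → x = -0.001096; check Q = 3.0290e-04
Then add 0.02479 M of B.
Step 3:
                    E           C           B
  I             3.283     0.08317     0.03388
  C           0.01207     0.01207    -0.02413
  E             3.295     0.09524     0.00975
  solve Keq expr → x = -0.01207; check Q = 3.0290e-04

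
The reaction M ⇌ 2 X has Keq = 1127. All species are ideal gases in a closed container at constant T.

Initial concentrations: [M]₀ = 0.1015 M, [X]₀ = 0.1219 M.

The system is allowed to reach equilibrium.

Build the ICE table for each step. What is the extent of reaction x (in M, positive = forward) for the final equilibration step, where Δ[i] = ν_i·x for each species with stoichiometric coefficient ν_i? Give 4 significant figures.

x = 0.1014 M

Q₀ = 0.1464 vs Keq = 1127 ⇒ Q<K, forward
Step 1:
                    M           X
  I            0.1015      0.1219
  C           -0.1014      0.2028
  E        9.3557e-05      0.3247
  solve Keq expr → x = 0.1014; check Q = 1127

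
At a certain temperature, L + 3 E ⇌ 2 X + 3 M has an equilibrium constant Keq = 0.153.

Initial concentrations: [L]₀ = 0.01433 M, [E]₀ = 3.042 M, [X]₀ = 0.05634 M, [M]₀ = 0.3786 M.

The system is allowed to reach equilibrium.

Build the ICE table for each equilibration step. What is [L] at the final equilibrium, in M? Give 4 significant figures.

[L]_eq = 1.2997e-04 M

Q₀ = 4.2702e-04 vs Keq = 0.153 ⇒ Q<K, forward
Step 1:
                    L           E           X           M
  Initial     0.01433       3.042     0.05634      0.3786
  Change      -0.0142     -0.0426      0.0284      0.0426
  Equil    1.2997e-04       2.999     0.08474      0.4212
  solve Keq expr → x = 0.0142; check Q = 0.153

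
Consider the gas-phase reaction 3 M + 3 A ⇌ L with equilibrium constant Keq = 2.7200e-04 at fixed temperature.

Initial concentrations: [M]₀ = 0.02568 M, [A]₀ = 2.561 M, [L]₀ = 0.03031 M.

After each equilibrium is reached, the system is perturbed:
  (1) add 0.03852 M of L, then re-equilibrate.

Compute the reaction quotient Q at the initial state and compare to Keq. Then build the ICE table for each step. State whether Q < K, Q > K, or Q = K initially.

Q₀ = 106.6 vs Keq = 2.7200e-04 ⇒ Q>K, reverse
Step 1:
                  M         A         L
  Initial   0.02568     2.561   0.03031
  Change    0.09091   0.09091   -0.0303
  Equil      0.1166     2.652 8.0386e-06
  solve Keq expr → x = -0.0303; check Q = 2.7200e-04
Then add 0.03852 M of L.
Step 2:
                  M         A         L
  Initial    0.1166     2.652   0.03853
  Change     0.1154    0.1154  -0.03846
  Equil       0.232     2.767 7.1934e-05
  solve Keq expr → x = -0.03846; check Q = 2.7200e-04

Q₀ = 106.6; Q > K (proceeds reverse)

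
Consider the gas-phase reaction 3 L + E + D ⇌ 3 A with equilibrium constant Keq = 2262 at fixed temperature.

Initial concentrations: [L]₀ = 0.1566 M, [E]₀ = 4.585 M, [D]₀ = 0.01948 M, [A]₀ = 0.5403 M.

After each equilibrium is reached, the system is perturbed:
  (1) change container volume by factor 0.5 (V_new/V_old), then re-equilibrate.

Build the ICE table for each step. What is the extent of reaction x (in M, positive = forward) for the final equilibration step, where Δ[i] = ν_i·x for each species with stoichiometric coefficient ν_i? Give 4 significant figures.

Q₀ = 459.8 vs Keq = 2262 ⇒ Q<K, forward
Step 1:
                   L          E          D          A
  I           0.1566      4.585    0.01948     0.5403
  C         -0.03109   -0.01036   -0.01036    0.03109
  E           0.1255      4.575   0.009118     0.5714
  solve Keq expr → x = 0.01036; check Q = 2262
Then change container volume by factor 0.5 (V_new/V_old).
Step 2:
                   L          E          D          A
  I            0.251      9.149    0.01824      1.143
  C         -0.03223   -0.01074   -0.01074    0.03223
  E           0.2188      9.139   0.007492      1.175
  solve Keq expr → x = 0.01074; check Q = 2262

x = 0.01074 M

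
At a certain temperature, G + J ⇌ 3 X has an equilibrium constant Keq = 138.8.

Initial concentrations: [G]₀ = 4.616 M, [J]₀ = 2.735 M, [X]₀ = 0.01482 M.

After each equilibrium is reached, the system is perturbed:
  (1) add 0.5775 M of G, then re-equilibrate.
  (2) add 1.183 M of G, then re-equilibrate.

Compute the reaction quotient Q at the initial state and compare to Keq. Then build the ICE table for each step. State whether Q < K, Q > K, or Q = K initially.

Q₀ = 2.5782e-07; Q < K (proceeds forward)

Q₀ = 2.5782e-07 vs Keq = 138.8 ⇒ Q<K, forward
Step 1:
                   G          J          X
  Initial      4.616      2.735    0.01482
  Change      -2.062     -2.062      6.187
  Equil        2.554     0.6728      6.201
  solve Keq expr → x = 2.062; check Q = 138.8
Then add 0.5775 M of G.
Step 2:
                   G          J          X
  Initial      3.131     0.6728      6.201
  Change    -0.06156   -0.06156     0.1847
  Equil         3.07     0.6112      6.386
  solve Keq expr → x = 0.06156; check Q = 138.8
Then add 1.183 M of G.
Step 3:
                   G          J          X
  Initial      4.253     0.6112      6.386
  Change    -0.09599   -0.09599      0.288
  Equil        4.157     0.5153      6.674
  solve Keq expr → x = 0.09599; check Q = 138.8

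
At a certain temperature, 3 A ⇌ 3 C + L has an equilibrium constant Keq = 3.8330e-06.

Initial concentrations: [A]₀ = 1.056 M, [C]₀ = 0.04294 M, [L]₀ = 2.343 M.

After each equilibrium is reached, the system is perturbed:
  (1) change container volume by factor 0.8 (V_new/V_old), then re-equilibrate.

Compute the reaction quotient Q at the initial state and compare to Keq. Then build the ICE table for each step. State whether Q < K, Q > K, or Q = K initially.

Q₀ = 1.5753e-04; Q > K (proceeds reverse)

Q₀ = 1.5753e-04 vs Keq = 3.8330e-06 ⇒ Q>K, reverse
Step 1:
                   A          C          L
  Initial      1.056    0.04294      2.343
  Change     0.03012   -0.03012   -0.01004
  Equil        1.086    0.01282      2.333
  solve Keq expr → x = -0.01004; check Q = 3.8330e-06
Then change container volume by factor 0.8 (V_new/V_old).
Step 2:
                   A          C          L
  Initial      1.358    0.01602      2.916
  Change    0.001135  -0.001135 -3.7843e-04
  Equil        1.359    0.01488      2.916
  solve Keq expr → x = -3.7843e-04; check Q = 3.8330e-06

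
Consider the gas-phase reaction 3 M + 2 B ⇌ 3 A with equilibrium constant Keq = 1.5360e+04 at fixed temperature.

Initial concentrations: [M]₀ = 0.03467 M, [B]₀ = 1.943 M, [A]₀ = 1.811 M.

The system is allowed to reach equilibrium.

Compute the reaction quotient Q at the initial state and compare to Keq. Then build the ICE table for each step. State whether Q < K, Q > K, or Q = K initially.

Q₀ = 3.7753e+04 vs Keq = 1.5360e+04 ⇒ Q>K, reverse
Step 1:
                    M           B           A
  Initial     0.03467       1.943       1.811
  Change      0.01169    0.007795    -0.01169
  Equil       0.04636       1.951       1.799
  solve Keq expr → x = -0.003898; check Q = 1.5360e+04

Q₀ = 3.7753e+04; Q > K (proceeds reverse)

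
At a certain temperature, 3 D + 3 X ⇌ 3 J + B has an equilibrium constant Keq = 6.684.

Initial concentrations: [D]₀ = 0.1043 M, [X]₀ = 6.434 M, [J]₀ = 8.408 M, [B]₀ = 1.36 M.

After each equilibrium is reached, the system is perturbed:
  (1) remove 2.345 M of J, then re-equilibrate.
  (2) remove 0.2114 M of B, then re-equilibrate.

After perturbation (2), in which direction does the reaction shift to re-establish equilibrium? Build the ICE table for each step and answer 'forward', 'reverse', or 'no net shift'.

Q₀ = 2675 vs Keq = 6.684 ⇒ Q>K, reverse
Step 1:
                   D          X          J          B
  Initial     0.1043      6.434      8.408       1.36
  Change      0.5307     0.5307    -0.5307    -0.1769
  Equil        0.635      6.965      7.877      1.183
  solve Keq expr → x = -0.1769; check Q = 6.684
Then remove 2.345 M of J.
Step 2:
                   D          X          J          B
  Initial      0.635      6.965      5.532      1.183
  Change     -0.1587    -0.1587     0.1587    0.05289
  Equil       0.4764      6.806      5.691      1.236
  solve Keq expr → x = 0.05289; check Q = 6.684
Then remove 0.2114 M of B.
Step 3:
                   D          X          J          B
  Initial     0.4764      6.806      5.691      1.025
  Change    -0.02419   -0.02419    0.02419   0.008063
  Equil       0.4522      6.782      5.715      1.033
  solve Keq expr → x = 0.008063; check Q = 6.684

Direction: forward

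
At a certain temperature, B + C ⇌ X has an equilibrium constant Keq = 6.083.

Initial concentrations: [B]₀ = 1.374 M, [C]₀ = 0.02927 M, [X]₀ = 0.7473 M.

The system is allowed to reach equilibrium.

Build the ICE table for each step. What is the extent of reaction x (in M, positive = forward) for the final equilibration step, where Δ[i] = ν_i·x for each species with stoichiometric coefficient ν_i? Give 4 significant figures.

Q₀ = 18.58 vs Keq = 6.083 ⇒ Q>K, reverse
Step 1:
                  B         C         X
  I           1.374   0.02927    0.7473
  C         0.05105   0.05105  -0.05105
  E           1.425   0.08032    0.6963
  solve Keq expr → x = -0.05105; check Q = 6.083

x = -0.05105 M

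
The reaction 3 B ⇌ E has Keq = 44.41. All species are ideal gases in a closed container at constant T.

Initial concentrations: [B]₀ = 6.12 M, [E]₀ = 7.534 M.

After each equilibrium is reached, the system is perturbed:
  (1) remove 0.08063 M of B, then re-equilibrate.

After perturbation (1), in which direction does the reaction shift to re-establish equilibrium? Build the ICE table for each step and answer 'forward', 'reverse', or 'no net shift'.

Direction: reverse

Q₀ = 0.03287 vs Keq = 44.41 ⇒ Q<K, forward
Step 1:
                   B          E
  I             6.12      7.534
  C           -5.525      1.842
  E           0.5954      9.376
  solve Keq expr → x = 1.842; check Q = 44.41
Then remove 0.08063 M of B.
Step 2:
                   B          E
  I           0.5148      9.376
  C          0.08006   -0.02669
  E           0.5949      9.349
  solve Keq expr → x = -0.02669; check Q = 44.41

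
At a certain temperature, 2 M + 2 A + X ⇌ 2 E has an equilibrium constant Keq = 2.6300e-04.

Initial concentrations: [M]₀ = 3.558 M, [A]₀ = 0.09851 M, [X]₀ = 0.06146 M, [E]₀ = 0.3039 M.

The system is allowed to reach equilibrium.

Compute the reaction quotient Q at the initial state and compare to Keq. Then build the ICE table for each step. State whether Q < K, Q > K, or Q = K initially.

Q₀ = 12.23; Q > K (proceeds reverse)

Q₀ = 12.23 vs Keq = 2.6300e-04 ⇒ Q>K, reverse
Step 1:
                   M          A          X          E
  Initial      3.558    0.09851    0.06146     0.3039
  Change      0.2928     0.2928     0.1464    -0.2928
  Equil        3.851     0.3913     0.2078    0.01114
  solve Keq expr → x = -0.1464; check Q = 2.6300e-04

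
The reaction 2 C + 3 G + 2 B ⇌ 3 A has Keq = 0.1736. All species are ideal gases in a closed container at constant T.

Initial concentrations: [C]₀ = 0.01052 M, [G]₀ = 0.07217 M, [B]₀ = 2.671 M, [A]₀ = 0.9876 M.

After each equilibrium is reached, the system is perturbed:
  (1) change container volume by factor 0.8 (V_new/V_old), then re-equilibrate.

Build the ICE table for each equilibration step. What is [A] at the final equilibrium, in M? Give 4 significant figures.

[A]_eq = 0.5845 M

Q₀ = 3.2456e+06 vs Keq = 0.1736 ⇒ Q>K, reverse
Step 1:
                   C          G          B          A
  init       0.01052    0.07217      2.671     0.9876
  Δ           0.3846      0.577     0.3846     -0.577
  eq          0.3952     0.6491      3.056     0.4106
  solve Keq expr → x = -0.1923; check Q = 0.1736
Then change container volume by factor 0.8 (V_new/V_old).
Step 2:
                   C          G          B          A
  init         0.494     0.8114       3.82     0.5133
  Δ         -0.04748   -0.07122   -0.04748    0.07122
  eq          0.4465     0.7402      3.772     0.5845
  solve Keq expr → x = 0.02374; check Q = 0.1736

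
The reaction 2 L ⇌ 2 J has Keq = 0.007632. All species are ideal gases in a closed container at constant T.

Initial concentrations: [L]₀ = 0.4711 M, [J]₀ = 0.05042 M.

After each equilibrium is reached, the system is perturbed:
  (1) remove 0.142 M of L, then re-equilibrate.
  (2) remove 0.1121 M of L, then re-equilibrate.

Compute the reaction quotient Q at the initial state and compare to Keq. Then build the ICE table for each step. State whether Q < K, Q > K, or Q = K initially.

Q₀ = 0.01145 vs Keq = 0.007632 ⇒ Q>K, reverse
Step 1:
                    L           J
  init         0.4711     0.05042
  Δ           0.00852    -0.00852
  eq           0.4796      0.0419
  solve Keq expr → x = -0.00426; check Q = 0.007632
Then remove 0.142 M of L.
Step 2:
                    L           J
  init         0.3376      0.0419
  Δ           0.01141    -0.01141
  eq            0.349     0.03049
  solve Keq expr → x = -0.005704; check Q = 0.007632
Then remove 0.1121 M of L.
Step 3:
                    L           J
  init         0.2369     0.03049
  Δ          0.009006   -0.009006
  eq           0.2459     0.02149
  solve Keq expr → x = -0.004503; check Q = 0.007632

Q₀ = 0.01145; Q > K (proceeds reverse)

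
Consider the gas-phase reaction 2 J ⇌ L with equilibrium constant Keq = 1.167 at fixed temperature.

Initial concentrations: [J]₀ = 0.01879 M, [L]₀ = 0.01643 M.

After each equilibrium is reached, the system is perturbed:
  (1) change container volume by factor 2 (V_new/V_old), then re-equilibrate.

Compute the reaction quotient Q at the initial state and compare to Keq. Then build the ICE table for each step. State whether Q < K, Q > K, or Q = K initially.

Q₀ = 46.54; Q > K (proceeds reverse)

Q₀ = 46.54 vs Keq = 1.167 ⇒ Q>K, reverse
Step 1:
                    J           L
  init        0.01879     0.01643
  Δ           0.02779     -0.0139
  eq          0.04658    0.002533
  solve Keq expr → x = -0.0139; check Q = 1.167
Then change container volume by factor 2 (V_new/V_old).
Step 2:
                    J           L
  init        0.02329    0.001266
  Δ          0.001139 -5.6969e-04
  eq          0.02443  6.9660e-04
  solve Keq expr → x = -5.6969e-04; check Q = 1.167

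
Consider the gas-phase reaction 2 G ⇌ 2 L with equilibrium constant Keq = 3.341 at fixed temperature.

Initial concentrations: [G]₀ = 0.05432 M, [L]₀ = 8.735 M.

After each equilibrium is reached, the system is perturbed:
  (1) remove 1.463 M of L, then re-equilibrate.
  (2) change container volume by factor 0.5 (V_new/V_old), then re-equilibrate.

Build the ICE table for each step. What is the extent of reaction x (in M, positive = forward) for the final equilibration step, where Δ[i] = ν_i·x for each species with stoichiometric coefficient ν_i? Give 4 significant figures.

Q₀ = 2.5859e+04 vs Keq = 3.341 ⇒ Q>K, reverse
Step 1:
                   G          L
  I          0.05432      8.735
  C            3.054     -3.054
  E            3.108      5.681
  solve Keq expr → x = -1.527; check Q = 3.341
Then remove 1.463 M of L.
Step 2:
                   G          L
  I            3.108      4.218
  C          -0.5174     0.5174
  E            2.591      4.736
  solve Keq expr → x = 0.2587; check Q = 3.341
Then change container volume by factor 0.5 (V_new/V_old).
Step 3:
                   G          L
  I            5.182      9.471
  C                0          0
  E            5.182      9.471
  solve Keq expr → x = 0; check Q = 3.341

x = 0 M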